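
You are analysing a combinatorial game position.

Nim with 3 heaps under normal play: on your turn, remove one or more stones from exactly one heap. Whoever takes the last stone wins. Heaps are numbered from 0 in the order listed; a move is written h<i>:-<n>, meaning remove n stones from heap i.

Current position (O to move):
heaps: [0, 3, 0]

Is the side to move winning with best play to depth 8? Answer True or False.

O winning at [(0,3,0)]: True

[(0,3,0)] O move#1: h1:-1:-1/(0,2,0), h1:-2:-1/(0,1,0), h1:-3:+1/(0,0,0)*
[(0,0,0)] end (terminal -1, X#2); searched (0,3,0) to 8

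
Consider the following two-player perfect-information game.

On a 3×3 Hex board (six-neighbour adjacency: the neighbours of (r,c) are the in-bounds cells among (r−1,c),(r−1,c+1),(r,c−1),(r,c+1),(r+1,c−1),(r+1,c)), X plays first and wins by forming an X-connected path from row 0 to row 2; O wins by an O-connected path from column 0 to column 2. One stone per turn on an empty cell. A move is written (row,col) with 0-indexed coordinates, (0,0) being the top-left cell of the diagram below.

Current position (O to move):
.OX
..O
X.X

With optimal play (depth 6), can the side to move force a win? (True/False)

O winning at [.OX/..O/X.X]: True

p1 O@[.OX/..O/X.X]: (0,0)[OOX/..O/X.X]-1 (1,0)[.OX/O.O/X.X]-1 (1,1)[.OX/.OO/X.X]+1* (2,1)[.OX/..O/XOX]-1
p2 X@[.OX/.OO/X.X]: (0,0)[XOX/.OO/X.X]-1* (1,0)[.OX/XOO/X.X]-1 (2,1)[.OX/.OO/XXX]-1
p3 O@[XOX/.OO/X.X]: (1,0)[XOX/OOO/X.X]+1* (2,1)[XOX/.OO/XOX]-1
p4 X@[XOX/OOO/X.X] terminal -1; root [.OX/..O/X.X] d6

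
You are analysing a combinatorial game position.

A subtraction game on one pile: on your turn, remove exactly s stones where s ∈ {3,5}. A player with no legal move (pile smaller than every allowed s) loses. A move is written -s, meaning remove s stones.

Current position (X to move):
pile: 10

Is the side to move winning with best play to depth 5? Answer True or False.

p1 X@[10]: -3[7]-1* -5[5]-1
p2 O@[7]: -3[4]-1 -5[2]+1*
p3 X@[2] terminal -1; root [10] d5

X winning at [10]: False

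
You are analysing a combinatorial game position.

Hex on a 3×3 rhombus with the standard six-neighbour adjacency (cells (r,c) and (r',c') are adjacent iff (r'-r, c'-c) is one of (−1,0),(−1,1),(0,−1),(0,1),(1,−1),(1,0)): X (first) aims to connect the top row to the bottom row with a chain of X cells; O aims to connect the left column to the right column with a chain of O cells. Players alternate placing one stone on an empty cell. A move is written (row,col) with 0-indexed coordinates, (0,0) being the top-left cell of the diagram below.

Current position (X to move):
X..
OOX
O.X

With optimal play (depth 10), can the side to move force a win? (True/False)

X winning at [X../OOX/O.X]: True

[X../OOX/O.X] X move#1: (0,1):-1/XX./OOX/O.X, (0,2):+1/X.X/OOX/O.X*, (2,1):-1/X../OOX/OXX
[X.X/OOX/O.X] end (terminal -1, O#2); searched X../OOX/O.X to 10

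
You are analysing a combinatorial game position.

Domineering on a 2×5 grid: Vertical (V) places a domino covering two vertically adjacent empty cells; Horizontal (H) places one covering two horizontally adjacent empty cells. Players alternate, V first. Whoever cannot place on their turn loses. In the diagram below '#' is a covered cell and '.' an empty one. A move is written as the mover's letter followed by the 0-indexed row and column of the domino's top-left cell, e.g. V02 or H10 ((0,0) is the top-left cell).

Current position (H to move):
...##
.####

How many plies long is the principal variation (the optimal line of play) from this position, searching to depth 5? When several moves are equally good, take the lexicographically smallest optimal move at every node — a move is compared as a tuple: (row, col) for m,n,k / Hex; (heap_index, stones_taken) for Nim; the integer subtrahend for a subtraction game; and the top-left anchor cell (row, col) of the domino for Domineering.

PV length from [...##/.####]: 1 ply

p1 H@[...##/.####]: H00[##.##/.####]+1* H01[.####/.####]-1
p2 V@[##.##/.####] terminal -1; root [...##/.####] d5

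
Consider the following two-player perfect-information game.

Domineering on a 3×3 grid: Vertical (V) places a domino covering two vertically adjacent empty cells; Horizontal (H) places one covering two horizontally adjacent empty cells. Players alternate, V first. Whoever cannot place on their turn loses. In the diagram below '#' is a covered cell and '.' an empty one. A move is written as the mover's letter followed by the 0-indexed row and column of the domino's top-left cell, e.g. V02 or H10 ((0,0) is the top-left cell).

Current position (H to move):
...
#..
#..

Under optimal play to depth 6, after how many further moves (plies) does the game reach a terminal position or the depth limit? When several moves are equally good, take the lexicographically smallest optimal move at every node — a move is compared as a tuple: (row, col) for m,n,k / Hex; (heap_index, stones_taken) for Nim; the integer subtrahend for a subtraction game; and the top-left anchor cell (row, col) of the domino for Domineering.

PV length from [.../#../#..]: 1 ply

p1 H@[.../#../#..]: H00[##./#../#..]-1 H01[.##/#../#..]-1 H11[.../###/#..]+1* H21[.../#../###]-1
p2 V@[.../###/#..] terminal -1; root [.../#../#..] d6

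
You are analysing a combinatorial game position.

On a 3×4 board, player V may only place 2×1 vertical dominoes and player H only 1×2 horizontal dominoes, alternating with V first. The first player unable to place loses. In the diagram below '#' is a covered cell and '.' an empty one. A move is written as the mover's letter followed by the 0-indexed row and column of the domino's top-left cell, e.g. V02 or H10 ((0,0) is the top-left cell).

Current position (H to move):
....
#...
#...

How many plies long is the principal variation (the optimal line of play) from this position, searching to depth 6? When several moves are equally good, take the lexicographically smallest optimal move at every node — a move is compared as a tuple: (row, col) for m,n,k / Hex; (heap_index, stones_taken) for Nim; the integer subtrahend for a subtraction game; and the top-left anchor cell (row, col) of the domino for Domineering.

PV length from [..../#.../#...]: 3 plies

p1 H@[..../#.../#...]: H00[##../#.../#...]-1 H01[.##./#.../#...]-1 H02[..##/#.../#...]-1 H11[..../###./#...]+1* H12[..../#.##/#...]+1 H21[..../#.../###.]-1 H22[..../#.../#.##]-1
p2 V@[..../###./#...]: V03[...#/####/#...]-1* V13[..../####/#..#]-1
p3 H@[...#/####/#...]: H00[##.#/####/#...]+1* H01[.###/####/#...]+1 H21[...#/####/###.]+1 H22[...#/####/#.##]+1
p4 V@[##.#/####/#...] terminal -1; root [..../#.../#...] d6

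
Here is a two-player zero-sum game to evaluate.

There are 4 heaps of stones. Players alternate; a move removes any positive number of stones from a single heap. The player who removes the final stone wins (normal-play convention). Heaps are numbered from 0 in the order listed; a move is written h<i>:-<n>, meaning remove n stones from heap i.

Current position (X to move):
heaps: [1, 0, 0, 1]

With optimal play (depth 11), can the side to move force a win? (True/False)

X winning at [(1,0,0,1)]: False

p1 X@[(1,0,0,1)]: h0:-1[(0,0,0,1)]-1* h3:-1[(1,0,0,0)]-1
p2 O@[(0,0,0,1)]: h3:-1[(0,0,0,0)]+1*
p3 X@[(0,0,0,0)] terminal -1; root [(1,0,0,1)] d11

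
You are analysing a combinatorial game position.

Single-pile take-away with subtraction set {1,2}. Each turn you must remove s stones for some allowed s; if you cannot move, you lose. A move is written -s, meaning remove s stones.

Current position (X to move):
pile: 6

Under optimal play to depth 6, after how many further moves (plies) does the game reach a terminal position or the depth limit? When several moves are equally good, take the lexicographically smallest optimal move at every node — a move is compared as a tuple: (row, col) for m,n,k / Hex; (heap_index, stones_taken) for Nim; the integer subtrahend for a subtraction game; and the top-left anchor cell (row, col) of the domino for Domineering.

p1 X@[6]: -1[5]-1* -2[4]-1
p2 O@[5]: -1[4]-1 -2[3]+1*
p3 X@[3]: -1[2]-1* -2[1]-1
p4 O@[2]: -1[1]-1 -2[0]+1*
p5 X@[0] terminal -1; root [6] d6

PV length from [6]: 4 plies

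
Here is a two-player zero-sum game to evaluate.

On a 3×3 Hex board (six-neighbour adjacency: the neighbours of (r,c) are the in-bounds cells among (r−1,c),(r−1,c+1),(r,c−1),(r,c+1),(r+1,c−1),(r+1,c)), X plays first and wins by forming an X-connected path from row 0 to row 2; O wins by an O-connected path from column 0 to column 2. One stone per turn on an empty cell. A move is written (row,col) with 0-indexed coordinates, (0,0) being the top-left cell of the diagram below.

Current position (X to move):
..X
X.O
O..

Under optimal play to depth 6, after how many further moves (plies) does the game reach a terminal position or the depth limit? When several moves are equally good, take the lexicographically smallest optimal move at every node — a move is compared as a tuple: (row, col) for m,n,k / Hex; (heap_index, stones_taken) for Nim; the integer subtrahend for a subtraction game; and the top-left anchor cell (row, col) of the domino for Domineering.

PV length from [..X/X.O/O..]: 4 plies

ply 1, X at ..X/X.O/O.. | (0,0)=-1→X.X/X.O/O..*; (0,1)=-1→.XX/X.O/O..; (1,1)=-1→..X/XXO/O..; (2,1)=-1→..X/X.O/OX.; (2,2)=-1→..X/X.O/O.X
ply 2, O at X.X/X.O/O.. | (0,1)=+1→XOX/X.O/O..*; (1,1)=+1→X.X/XOO/O..; (2,1)=+1→X.X/X.O/OO.; (2,2)=+1→X.X/X.O/O.O
ply 3, X at XOX/X.O/O.. | (1,1)=-1→XOX/XXO/O..*; (2,1)=-1→XOX/X.O/OX.; (2,2)=-1→XOX/X.O/O.X
ply 4, O at XOX/XXO/O.. | (2,1)=+1→XOX/XXO/OO.*; (2,2)=-1→XOX/XXO/O.O
ply 5: XOX/XXO/OO. is terminal -1 (X); from ..X/X.O/O.. depth 6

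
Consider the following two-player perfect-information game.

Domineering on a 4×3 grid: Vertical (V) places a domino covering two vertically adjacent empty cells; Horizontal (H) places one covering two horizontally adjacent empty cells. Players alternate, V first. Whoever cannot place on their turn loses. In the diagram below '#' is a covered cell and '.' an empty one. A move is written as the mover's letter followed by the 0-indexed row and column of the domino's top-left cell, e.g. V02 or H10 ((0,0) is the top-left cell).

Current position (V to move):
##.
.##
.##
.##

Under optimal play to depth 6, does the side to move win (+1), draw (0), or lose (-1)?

[##./.##/.##/.##] V move#1: V10:+1/##./###/###/.##*, V20:+1/##./.##/###/###
[##./###/###/.##] end (terminal -1, H#2); searched ##./.##/.##/.## to 6

value(##./.##/.##/.##, V) = +1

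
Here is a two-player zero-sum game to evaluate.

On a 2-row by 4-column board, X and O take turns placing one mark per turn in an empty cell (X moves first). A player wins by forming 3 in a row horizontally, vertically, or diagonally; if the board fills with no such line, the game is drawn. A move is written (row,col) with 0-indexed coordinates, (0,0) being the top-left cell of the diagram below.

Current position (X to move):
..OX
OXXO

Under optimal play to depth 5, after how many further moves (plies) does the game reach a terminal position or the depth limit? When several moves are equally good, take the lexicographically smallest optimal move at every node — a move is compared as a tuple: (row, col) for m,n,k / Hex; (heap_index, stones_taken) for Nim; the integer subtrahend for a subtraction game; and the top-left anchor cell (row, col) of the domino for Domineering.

PV length from [..OX/OXXO]: 2 plies

ply 1, X at ..OX/OXXO | (0,0)=+0→X.OX/OXXO*; (0,1)=+0→.XOX/OXXO
ply 2, O at X.OX/OXXO | (0,1)=+0→XOOX/OXXO*
ply 3: XOOX/OXXO is terminal +0 (X); from ..OX/OXXO depth 5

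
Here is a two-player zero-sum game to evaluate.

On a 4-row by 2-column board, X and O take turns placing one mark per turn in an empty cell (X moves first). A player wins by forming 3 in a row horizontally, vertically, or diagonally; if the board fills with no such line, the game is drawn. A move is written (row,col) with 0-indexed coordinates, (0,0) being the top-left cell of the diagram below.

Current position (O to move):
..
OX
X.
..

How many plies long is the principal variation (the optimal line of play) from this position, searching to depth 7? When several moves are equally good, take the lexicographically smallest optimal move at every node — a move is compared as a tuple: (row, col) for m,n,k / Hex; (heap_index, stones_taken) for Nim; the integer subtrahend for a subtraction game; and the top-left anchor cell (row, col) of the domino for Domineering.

PV length from [../OX/X./..]: 5 plies

ply 1, O at ../OX/X./.. | (0,0)=-1→O./OX/X./..; (0,1)=+0→.O/OX/X./..*; (2,1)=+0→../OX/XO/..; (3,0)=-1→../OX/X./O.; (3,1)=+0→../OX/X./.O
ply 2, X at .O/OX/X./.. | (0,0)=+0→XO/OX/X./..*; (2,1)=+0→.O/OX/XX/..; (3,0)=+0→.O/OX/X./X.; (3,1)=+0→.O/OX/X./.X
ply 3, O at XO/OX/X./.. | (2,1)=+0→XO/OX/XO/..*; (3,0)=+0→XO/OX/X./O.; (3,1)=+0→XO/OX/X./.O
ply 4, X at XO/OX/XO/.. | (3,0)=+0→XO/OX/XO/X.*; (3,1)=+0→XO/OX/XO/.X
ply 5, O at XO/OX/XO/X. | (3,1)=+0→XO/OX/XO/XO*
ply 6: XO/OX/XO/XO is terminal +0 (X); from ../OX/X./.. depth 7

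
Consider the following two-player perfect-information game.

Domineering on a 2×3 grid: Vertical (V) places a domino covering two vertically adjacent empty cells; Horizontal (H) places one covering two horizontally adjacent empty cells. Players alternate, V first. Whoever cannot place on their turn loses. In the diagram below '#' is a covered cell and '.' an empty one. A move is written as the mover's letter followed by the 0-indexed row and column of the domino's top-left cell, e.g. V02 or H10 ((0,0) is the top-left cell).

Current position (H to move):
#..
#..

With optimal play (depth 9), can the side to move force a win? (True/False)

ply 1, H at #../#.. | H01=+1→###/#..*; H11=+1→#../###
ply 2: ###/#.. is terminal -1 (V); from #../#.. depth 9

H winning at [#../#..]: True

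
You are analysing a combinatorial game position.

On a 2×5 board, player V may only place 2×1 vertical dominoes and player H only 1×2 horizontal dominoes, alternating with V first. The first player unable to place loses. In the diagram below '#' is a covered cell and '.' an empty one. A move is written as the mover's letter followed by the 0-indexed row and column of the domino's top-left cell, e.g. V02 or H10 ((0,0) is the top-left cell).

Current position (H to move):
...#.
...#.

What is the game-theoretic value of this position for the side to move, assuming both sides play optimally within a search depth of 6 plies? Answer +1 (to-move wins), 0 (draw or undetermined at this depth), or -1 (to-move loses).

value(...#./...#., H) = -1

[...#./...#.] H move#1: H00:-1/##.#./...#.*, H01:-1/.###./...#., H10:-1/...#./##.#., H11:-1/...#./.###.
[##.#./...#.] V move#2: V02:+1/####./..##.*, V04:-1/##.##/...##
[####./..##.] H move#3: H10:-1/####./####.*
[####./####.] V move#4: V04:+1/#####/#####*
[#####/#####] end (terminal -1, H#5); searched ...#./...#. to 6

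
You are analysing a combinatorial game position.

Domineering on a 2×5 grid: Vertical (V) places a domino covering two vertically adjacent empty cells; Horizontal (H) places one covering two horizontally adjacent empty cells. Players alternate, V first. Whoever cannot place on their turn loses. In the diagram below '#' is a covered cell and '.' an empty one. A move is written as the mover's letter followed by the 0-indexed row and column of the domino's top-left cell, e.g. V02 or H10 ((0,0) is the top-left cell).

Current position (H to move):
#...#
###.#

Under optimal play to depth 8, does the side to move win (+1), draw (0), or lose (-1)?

value(#...#/###.#, H) = +1

p1 H@[#...#/###.#]: H01[###.#/###.#]-1 H02[#.###/###.#]+1*
p2 V@[#.###/###.#] terminal -1; root [#...#/###.#] d8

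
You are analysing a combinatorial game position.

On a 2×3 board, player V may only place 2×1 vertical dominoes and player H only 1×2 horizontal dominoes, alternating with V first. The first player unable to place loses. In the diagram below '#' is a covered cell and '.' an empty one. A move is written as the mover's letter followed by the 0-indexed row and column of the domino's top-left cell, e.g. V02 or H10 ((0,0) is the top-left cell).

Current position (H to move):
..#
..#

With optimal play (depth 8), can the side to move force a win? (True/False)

H winning at [..#/..#]: True

p1 H@[..#/..#]: H00[###/..#]+1* H10[..#/###]+1
p2 V@[###/..#] terminal -1; root [..#/..#] d8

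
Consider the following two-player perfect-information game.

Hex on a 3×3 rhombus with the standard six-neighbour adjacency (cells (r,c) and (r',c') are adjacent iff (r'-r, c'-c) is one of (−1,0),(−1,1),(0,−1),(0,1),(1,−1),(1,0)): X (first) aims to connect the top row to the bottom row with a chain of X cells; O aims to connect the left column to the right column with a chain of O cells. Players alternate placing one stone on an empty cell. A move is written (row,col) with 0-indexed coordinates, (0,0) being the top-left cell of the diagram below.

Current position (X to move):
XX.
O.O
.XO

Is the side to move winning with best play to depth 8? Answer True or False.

X winning at [XX./O.O/.XO]: True

p1 X@[XX./O.O/.XO]: (0,2)[XXX/O.O/.XO]-1 (1,1)[XX./OXO/.XO]+1* (2,0)[XX./O.O/XXO]-1
p2 O@[XX./OXO/.XO] terminal -1; root [XX./O.O/.XO] d8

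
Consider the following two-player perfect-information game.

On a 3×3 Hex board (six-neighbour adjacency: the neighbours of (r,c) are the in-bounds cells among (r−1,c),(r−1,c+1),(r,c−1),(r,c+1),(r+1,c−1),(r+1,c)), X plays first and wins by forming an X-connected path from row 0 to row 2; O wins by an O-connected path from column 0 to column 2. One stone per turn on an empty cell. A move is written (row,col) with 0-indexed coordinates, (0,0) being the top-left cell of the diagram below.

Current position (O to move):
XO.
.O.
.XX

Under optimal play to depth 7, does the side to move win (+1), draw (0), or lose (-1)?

[XO./.O./.XX] O move#1: (0,2):+1/XOO/.O./.XX*, (1,0):+1/XO./OO./.XX, (1,2):+1/XO./.OO/.XX, (2,0):+1/XO./.O./OXX
[XOO/.O./.XX] X move#2: (1,0):-1/XOO/XO./.XX*, (1,2):-1/XOO/.OX/.XX, (2,0):-1/XOO/.O./XXX
[XOO/XO./.XX] O move#3: (1,2):-1/XOO/XOO/.XX, (2,0):+1/XOO/XO./OXX*
[XOO/XO./OXX] end (terminal -1, X#4); searched XO./.O./.XX to 7

value(XO./.O./.XX, O) = +1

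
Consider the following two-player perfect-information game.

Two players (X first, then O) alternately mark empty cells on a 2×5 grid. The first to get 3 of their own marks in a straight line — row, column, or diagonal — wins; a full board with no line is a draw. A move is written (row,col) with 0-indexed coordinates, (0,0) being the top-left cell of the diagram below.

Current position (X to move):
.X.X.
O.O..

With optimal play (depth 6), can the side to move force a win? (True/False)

[.X.X./O.O..] X move#1: (0,0):-1/XX.X./O.O.., (0,2):+1/.XXX./O.O..*, (0,4):-1/.X.XX/O.O.., (1,1):+0/.X.X./OXO.., (1,3):-1/.X.X./O.OX., (1,4):-1/.X.X./O.O.X
[.XXX./O.O..] end (terminal -1, O#2); searched .X.X./O.O.. to 6

X winning at [.X.X./O.O..]: True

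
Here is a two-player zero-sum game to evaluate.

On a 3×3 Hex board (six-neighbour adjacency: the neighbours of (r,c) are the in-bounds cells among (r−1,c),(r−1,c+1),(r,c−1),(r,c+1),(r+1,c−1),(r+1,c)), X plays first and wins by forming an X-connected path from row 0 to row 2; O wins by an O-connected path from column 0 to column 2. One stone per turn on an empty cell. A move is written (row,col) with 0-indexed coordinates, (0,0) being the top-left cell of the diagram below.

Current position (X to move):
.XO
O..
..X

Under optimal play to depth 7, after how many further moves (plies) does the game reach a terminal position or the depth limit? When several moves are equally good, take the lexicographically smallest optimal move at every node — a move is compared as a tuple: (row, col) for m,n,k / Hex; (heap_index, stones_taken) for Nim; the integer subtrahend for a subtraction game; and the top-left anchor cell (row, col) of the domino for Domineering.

PV length from [.XO/O../..X]: 3 plies

ply 1, X at .XO/O../..X | (0,0)=-1→XXO/O../..X; (1,1)=+1→.XO/OX./..X*; (1,2)=-1→.XO/O.X/..X; (2,0)=-1→.XO/O../X.X; (2,1)=-1→.XO/O../.XX
ply 2, O at .XO/OX./..X | (0,0)=-1→OXO/OX./..X*; (1,2)=-1→.XO/OXO/..X; (2,0)=-1→.XO/OX./O.X; (2,1)=-1→.XO/OX./.OX
ply 3, X at OXO/OX./..X | (1,2)=+1→OXO/OXX/..X*; (2,0)=+1→OXO/OX./X.X; (2,1)=+1→OXO/OX./.XX
ply 4: OXO/OXX/..X is terminal -1 (O); from .XO/O../..X depth 7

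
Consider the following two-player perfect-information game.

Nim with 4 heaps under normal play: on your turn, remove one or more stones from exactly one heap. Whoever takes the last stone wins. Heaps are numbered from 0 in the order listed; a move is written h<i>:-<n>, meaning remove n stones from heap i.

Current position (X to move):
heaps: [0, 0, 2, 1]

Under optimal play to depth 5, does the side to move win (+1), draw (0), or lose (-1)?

p1 X@[(0,0,2,1)]: h2:-1[(0,0,1,1)]+1* h2:-2[(0,0,0,1)]-1 h3:-1[(0,0,2,0)]-1
p2 O@[(0,0,1,1)]: h2:-1[(0,0,0,1)]-1* h3:-1[(0,0,1,0)]-1
p3 X@[(0,0,0,1)]: h3:-1[(0,0,0,0)]+1*
p4 O@[(0,0,0,0)] terminal -1; root [(0,0,2,1)] d5

value((0,0,2,1), X) = +1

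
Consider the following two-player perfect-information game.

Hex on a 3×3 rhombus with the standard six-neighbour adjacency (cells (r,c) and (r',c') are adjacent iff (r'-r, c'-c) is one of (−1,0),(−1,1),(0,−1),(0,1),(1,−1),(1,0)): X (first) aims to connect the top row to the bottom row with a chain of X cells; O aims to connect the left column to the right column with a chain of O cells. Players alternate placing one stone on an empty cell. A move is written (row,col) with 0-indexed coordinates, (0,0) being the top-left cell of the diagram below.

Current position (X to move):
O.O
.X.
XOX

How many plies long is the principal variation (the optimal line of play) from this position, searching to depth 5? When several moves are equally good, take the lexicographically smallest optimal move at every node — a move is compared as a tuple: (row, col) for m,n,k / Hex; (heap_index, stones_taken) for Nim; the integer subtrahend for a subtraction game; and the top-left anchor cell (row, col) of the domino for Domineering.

PV length from [O.O/.X./XOX]: 1 ply

ply 1, X at O.O/.X./XOX | (0,1)=+1→OXO/.X./XOX*; (1,0)=-1→O.O/XX./XOX; (1,2)=-1→O.O/.XX/XOX
ply 2: OXO/.X./XOX is terminal -1 (O); from O.O/.X./XOX depth 5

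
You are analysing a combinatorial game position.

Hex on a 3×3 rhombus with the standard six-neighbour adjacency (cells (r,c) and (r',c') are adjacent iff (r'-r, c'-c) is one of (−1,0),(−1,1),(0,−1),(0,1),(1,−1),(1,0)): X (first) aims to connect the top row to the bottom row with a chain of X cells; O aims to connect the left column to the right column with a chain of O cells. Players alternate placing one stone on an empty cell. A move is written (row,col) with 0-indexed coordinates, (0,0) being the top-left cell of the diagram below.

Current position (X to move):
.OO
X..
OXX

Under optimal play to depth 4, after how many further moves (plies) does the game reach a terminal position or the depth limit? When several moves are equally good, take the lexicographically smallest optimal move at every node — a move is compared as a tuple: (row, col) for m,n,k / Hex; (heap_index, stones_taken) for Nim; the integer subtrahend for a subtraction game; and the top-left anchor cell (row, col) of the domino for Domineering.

PV length from [.OO/X../OXX]: 2 plies

[.OO/X../OXX] X move#1: (0,0):-1/XOO/X../OXX*, (1,1):-1/.OO/XX./OXX, (1,2):-1/.OO/X.X/OXX
[XOO/X../OXX] O move#2: (1,1):+1/XOO/XO./OXX*, (1,2):-1/XOO/X.O/OXX
[XOO/XO./OXX] end (terminal -1, X#3); searched .OO/X../OXX to 4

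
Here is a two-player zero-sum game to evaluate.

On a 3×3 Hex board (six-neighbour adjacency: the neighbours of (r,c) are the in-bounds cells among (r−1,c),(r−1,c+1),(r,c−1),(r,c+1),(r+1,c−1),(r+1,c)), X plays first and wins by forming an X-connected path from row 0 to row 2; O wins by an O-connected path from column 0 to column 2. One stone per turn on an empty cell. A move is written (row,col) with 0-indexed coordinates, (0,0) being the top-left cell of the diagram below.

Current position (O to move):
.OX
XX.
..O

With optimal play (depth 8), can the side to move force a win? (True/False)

ply 1, O at .OX/XX./..O | (0,0)=-1→OOX/XX./..O*; (1,2)=-1→.OX/XXO/..O; (2,0)=-1→.OX/XX./O.O; (2,1)=-1→.OX/XX./.OO
ply 2, X at OOX/XX./..O | (1,2)=+1→OOX/XXX/..O*; (2,0)=+1→OOX/XX./X.O; (2,1)=+1→OOX/XX./.XO
ply 3, O at OOX/XXX/..O | (2,0)=-1→OOX/XXX/O.O*; (2,1)=-1→OOX/XXX/.OO
ply 4, X at OOX/XXX/O.O | (2,1)=+1→OOX/XXX/OXO*
ply 5: OOX/XXX/OXO is terminal -1 (O); from .OX/XX./..O depth 8

O winning at [.OX/XX./..O]: False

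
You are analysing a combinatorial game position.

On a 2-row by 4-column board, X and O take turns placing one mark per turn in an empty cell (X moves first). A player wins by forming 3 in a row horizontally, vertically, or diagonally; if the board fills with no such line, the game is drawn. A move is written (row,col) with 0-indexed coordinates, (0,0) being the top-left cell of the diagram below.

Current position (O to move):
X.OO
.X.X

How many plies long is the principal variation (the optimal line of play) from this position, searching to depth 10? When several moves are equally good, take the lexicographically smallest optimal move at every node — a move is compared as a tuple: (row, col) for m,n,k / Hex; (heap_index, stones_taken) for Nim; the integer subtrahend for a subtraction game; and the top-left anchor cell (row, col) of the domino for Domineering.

[X.OO/.X.X] O move#1: (0,1):+1/XOOO/.X.X*, (1,0):-1/X.OO/OX.X, (1,2):+0/X.OO/.XOX
[XOOO/.X.X] end (terminal -1, X#2); searched X.OO/.X.X to 10

PV length from [X.OO/.X.X]: 1 ply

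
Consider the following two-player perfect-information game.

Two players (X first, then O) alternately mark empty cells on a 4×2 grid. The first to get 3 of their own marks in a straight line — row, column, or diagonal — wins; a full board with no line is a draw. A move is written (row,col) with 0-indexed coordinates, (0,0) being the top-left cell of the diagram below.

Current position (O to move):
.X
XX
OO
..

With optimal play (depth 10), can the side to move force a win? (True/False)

[.X/XX/OO/..] O move#1: (0,0):+0/OX/XX/OO/..*, (3,0):+0/.X/XX/OO/O., (3,1):+0/.X/XX/OO/.O
[OX/XX/OO/..] X move#2: (3,0):+0/OX/XX/OO/X.*, (3,1):+0/OX/XX/OO/.X
[OX/XX/OO/X.] O move#3: (3,1):+0/OX/XX/OO/XO*
[OX/XX/OO/XO] end (terminal +0, X#4); searched .X/XX/OO/.. to 10

O winning at [.X/XX/OO/..]: False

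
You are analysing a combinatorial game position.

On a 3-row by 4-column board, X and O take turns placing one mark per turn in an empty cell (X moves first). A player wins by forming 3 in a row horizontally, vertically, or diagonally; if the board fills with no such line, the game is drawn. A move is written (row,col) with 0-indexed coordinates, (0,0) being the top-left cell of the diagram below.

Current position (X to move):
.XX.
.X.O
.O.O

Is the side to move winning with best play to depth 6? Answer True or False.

X winning at [.XX./.X.O/.O.O]: True

ply 1, X at .XX./.X.O/.O.O | (0,0)=+1→XXX./.X.O/.O.O*; (0,3)=+1→.XXX/.X.O/.O.O; (1,0)=-1→.XX./XX.O/.O.O; (1,2)=-1→.XX./.XXO/.O.O; (2,0)=+1→.XX./.X.O/XO.O; (2,2)=-1→.XX./.X.O/.OXO
ply 2: XXX./.X.O/.O.O is terminal -1 (O); from .XX./.X.O/.O.O depth 6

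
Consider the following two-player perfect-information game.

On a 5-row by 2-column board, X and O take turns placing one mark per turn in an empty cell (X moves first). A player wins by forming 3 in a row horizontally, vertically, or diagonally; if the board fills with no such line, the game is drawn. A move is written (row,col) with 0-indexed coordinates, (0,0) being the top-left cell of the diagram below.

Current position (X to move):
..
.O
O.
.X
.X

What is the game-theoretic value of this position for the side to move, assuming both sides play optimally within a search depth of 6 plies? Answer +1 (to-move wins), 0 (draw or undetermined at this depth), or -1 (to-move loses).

value(../.O/O./.X/.X, X) = +1

[../.O/O./.X/.X] X move#1: (0,0):-1/X./.O/O./.X/.X, (0,1):+0/.X/.O/O./.X/.X, (1,0):+0/../XO/O./.X/.X, (2,1):+1/../.O/OX/.X/.X*, (3,0):+0/../.O/O./XX/.X, (4,0):-1/../.O/O./.X/XX
[../.O/OX/.X/.X] end (terminal -1, O#2); searched ../.O/O./.X/.X to 6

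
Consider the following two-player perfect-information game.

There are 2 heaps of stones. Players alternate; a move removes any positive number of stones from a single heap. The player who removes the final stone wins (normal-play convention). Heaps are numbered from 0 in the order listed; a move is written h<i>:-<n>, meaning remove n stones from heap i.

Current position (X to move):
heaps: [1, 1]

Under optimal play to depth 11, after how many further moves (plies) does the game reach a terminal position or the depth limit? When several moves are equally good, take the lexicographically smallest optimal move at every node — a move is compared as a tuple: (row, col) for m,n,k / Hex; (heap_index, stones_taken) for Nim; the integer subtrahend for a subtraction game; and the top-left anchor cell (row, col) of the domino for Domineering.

PV length from [(1,1)]: 2 plies

ply 1, X at (1,1) | h0:-1=-1→(0,1)*; h1:-1=-1→(1,0)
ply 2, O at (0,1) | h1:-1=+1→(0,0)*
ply 3: (0,0) is terminal -1 (X); from (1,1) depth 11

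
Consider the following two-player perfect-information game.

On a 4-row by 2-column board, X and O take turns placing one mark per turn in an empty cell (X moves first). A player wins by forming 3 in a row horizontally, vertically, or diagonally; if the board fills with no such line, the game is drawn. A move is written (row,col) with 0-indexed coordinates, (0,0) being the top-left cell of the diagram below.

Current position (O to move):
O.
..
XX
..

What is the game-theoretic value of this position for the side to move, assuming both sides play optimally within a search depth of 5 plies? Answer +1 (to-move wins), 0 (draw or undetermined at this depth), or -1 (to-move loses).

p1 O@[O./../XX/..]: (0,1)[OO/../XX/..]+0* (1,0)[O./O./XX/..]-1 (1,1)[O./.O/XX/..]+0 (3,0)[O./../XX/O.]-1 (3,1)[O./../XX/.O]+0
p2 X@[OO/../XX/..]: (1,0)[OO/X./XX/..]+0* (1,1)[OO/.X/XX/..]+0 (3,0)[OO/../XX/X.]+0 (3,1)[OO/../XX/.X]+0
p3 O@[OO/X./XX/..]: (1,1)[OO/XO/XX/..]-1 (3,0)[OO/X./XX/O.]+0* (3,1)[OO/X./XX/.O]-1
p4 X@[OO/X./XX/O.]: (1,1)[OO/XX/XX/O.]+0* (3,1)[OO/X./XX/OX]+0
p5 O@[OO/XX/XX/O.]: (3,1)[OO/XX/XX/OO]+0*
p6 X@[OO/XX/XX/OO] terminal +0; root [O./../XX/..] d5

value(O./../XX/.., O) = 0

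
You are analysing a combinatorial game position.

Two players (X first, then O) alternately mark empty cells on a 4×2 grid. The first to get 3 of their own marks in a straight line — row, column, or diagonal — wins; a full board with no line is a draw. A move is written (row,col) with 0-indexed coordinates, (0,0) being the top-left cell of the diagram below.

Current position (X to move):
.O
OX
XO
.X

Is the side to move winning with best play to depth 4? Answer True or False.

X winning at [.O/OX/XO/.X]: False

ply 1, X at .O/OX/XO/.X | (0,0)=+0→XO/OX/XO/.X*; (3,0)=+0→.O/OX/XO/XX
ply 2, O at XO/OX/XO/.X | (3,0)=+0→XO/OX/XO/OX*
ply 3: XO/OX/XO/OX is terminal +0 (X); from .O/OX/XO/.X depth 4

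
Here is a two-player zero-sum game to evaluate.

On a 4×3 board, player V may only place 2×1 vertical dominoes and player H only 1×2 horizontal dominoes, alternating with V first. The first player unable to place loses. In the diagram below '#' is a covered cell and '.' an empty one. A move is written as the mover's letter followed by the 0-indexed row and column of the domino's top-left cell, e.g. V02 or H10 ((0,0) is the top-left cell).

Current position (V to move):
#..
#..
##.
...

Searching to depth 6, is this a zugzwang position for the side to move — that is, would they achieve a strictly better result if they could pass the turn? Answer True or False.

[#../#../##./...] V move#1: V01:+1/##./##./##./...*, V02:+1/#.#/#.#/##./..., V12:-1/#../#.#/###/..., V22:-1/#../#../###/..#
[##./##./##./...] H move#2: H30:-1/##./##./##./##.*, H31:-1/##./##./##./.##
[##./##./##./##.] V move#3: V02:+1/###/###/##./##.*, V12:+1/##./###/###/##., V22:+1/##./##./###/###
[###/###/##./##.] end (terminal -1, H#4); searched #../#../##./... to 6
suppose V passes — search the same position with H to move:
pass> [#../#../##./...] H move#1: H01:+1/###/#../##./...*, H11:+1/#../###/##./..., H30:-1/#../#../##./##., H31:-1/#../#../##./.##
pass> [###/#../##./...] V move#2: V12:-1/###/#.#/###/...*, V22:-1/###/#../###/..#
pass> [###/#.#/###/...] H move#3: H30:+1/###/#.#/###/##.*, H31:+1/###/#.#/###/.##
pass> [###/#.#/###/##.] end (terminal -1, V#4); searched #../#../##./... to 6
for V: play +1, pass -1

zugzwang(#../#../##./..., V) = False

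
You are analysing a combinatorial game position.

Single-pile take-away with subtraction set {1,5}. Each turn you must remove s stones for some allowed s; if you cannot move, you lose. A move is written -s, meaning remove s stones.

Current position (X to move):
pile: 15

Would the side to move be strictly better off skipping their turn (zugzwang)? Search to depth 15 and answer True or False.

ply 1, X at 15 | -1=+1→14*; -5=+1→10
ply 2, O at 14 | -1=-1→13*; -5=-1→9
ply 3, X at 13 | -1=+1→12*; -5=+1→8
ply 4, O at 12 | -1=-1→11*; -5=-1→7
ply 5, X at 11 | -1=+1→10*; -5=+1→6
ply 6, O at 10 | -1=-1→9*; -5=-1→5
ply 7, X at 9 | -1=+1→8*; -5=+1→4
ply 8, O at 8 | -1=-1→7*; -5=-1→3
ply 9, X at 7 | -1=+1→6*; -5=+1→2
ply 10, O at 6 | -1=-1→5*; -5=-1→1
ply 11, X at 5 | -1=+1→4*; -5=+1→0
ply 12, O at 4 | -1=-1→3*
ply 13, X at 3 | -1=+1→2*
ply 14, O at 2 | -1=-1→1*
ply 15, X at 1 | -1=+1→0*
ply 16: 0 is terminal -1 (O); from 15 depth 15
pass branch (O moves first from the same position):
  | ply 1, O at 15 | -1=+1→14*; -5=+1→10
  | ply 2, X at 14 | -1=-1→13*; -5=-1→9
  | ply 3, O at 13 | -1=+1→12*; -5=+1→8
  | ply 4, X at 12 | -1=-1→11*; -5=-1→7
  | ply 5, O at 11 | -1=+1→10*; -5=+1→6
  | ply 6, X at 10 | -1=-1→9*; -5=-1→5
  | ply 7, O at 9 | -1=+1→8*; -5=+1→4
  | ply 8, X at 8 | -1=-1→7*; -5=-1→3
  | ply 9, O at 7 | -1=+1→6*; -5=+1→2
  | ply 10, X at 6 | -1=-1→5*; -5=-1→1
  | ply 11, O at 5 | -1=+1→4*; -5=+1→0
  | ply 12, X at 4 | -1=-1→3*
  | ply 13, O at 3 | -1=+1→2*
  | ply 14, X at 2 | -1=-1→1*
  | ply 15, O at 1 | -1=+1→0*
  | ply 16: 0 is terminal -1 (X); from 15 depth 15
X moving scores +1; X passing scores -1

zugzwang(15, X) = False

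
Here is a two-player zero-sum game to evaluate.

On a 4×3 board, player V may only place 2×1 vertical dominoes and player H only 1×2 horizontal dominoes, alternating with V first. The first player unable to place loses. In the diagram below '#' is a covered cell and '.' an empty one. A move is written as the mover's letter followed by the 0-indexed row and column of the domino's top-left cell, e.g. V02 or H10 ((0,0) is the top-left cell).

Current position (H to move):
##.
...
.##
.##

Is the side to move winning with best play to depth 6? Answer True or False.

[##./.../.##/.##] H move#1: H10:-1/##./##./.##/.##*, H11:-1/##./.##/.##/.##
[##./##./.##/.##] V move#2: V02:+1/###/###/.##/.##*, V20:+1/##./##./###/###
[###/###/.##/.##] end (terminal -1, H#3); searched ##./.../.##/.## to 6

H winning at [##./.../.##/.##]: False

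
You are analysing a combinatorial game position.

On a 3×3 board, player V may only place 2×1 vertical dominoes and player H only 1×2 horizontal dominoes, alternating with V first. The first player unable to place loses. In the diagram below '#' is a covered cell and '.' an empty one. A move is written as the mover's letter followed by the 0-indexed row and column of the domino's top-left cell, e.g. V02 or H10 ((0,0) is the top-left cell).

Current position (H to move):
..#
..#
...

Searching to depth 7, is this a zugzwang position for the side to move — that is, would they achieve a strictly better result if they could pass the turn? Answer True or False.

p1 H@[..#/..#/...]: H00[###/..#/...]-1 H10[..#/###/...]+1* H20[..#/..#/##.]-1 H21[..#/..#/.##]-1
p2 V@[..#/###/...] terminal -1; root [..#/..#/...] d7
pass branch (V moves first from the same position):
  | p1 V@[..#/..#/...]: V00[#.#/#.#/...]+1* V01[.##/.##/...]+1 V10[..#/#.#/#..]+1 V11[..#/.##/.#.]+1
  | p2 H@[#.#/#.#/...]: H20[#.#/#.#/##.]-1* H21[#.#/#.#/.##]-1
  | p3 V@[#.#/#.#/##.]: V01[###/###/##.]+1*
  | p4 H@[###/###/##.] terminal -1; root [..#/..#/...] d7
H moving scores +1; H passing scores -1

zugzwang(..#/..#/..., H) = False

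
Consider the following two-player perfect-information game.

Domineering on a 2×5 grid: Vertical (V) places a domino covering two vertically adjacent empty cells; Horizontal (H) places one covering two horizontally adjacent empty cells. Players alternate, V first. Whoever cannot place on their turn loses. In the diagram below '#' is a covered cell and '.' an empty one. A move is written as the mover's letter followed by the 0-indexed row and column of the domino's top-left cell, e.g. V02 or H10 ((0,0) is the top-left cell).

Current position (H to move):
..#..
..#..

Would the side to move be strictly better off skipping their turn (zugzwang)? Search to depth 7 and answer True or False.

p1 H@[..#../..#..]: H00[###../..#..]-1* H03[..###/..#..]-1 H10[..#../###..]-1 H13[..#../..###]-1
p2 V@[###../..#..]: V03[####./..##.]+1* V04[###.#/..#.#]+1
p3 H@[####./..##.]: H10[####./####.]-1*
p4 V@[####./####.]: V04[#####/#####]+1*
p5 H@[#####/#####] terminal -1; root [..#../..#..] d7
pass branch (V moves first from the same position):
  | p1 V@[..#../..#..]: V00[#.#../#.#..]-1* V01[.##../.##..]-1 V03[..##./..##.]-1 V04[..#.#/..#.#]-1
  | p2 H@[#.#../#.#..]: H03[#.###/#.#..]+1* H13[#.#../#.###]+1
  | p3 V@[#.###/#.#..]: V01[#####/###..]-1*
  | p4 H@[#####/###..]: H13[#####/#####]+1*
  | p5 V@[#####/#####] terminal -1; root [..#../..#..] d7
H moving scores -1; H passing scores +1

zugzwang(..#../..#.., H) = True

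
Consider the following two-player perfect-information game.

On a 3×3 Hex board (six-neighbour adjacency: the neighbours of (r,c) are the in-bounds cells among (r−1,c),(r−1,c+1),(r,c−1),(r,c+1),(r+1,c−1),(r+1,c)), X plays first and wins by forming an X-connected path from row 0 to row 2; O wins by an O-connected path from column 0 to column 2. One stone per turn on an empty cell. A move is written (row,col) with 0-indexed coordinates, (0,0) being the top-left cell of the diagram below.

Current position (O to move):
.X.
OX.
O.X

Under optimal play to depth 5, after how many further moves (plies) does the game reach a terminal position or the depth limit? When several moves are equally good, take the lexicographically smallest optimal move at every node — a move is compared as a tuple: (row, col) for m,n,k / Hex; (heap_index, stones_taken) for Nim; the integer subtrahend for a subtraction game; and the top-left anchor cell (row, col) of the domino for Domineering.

PV length from [.X./OX./O.X]: 4 plies

ply 1, O at .X./OX./O.X | (0,0)=-1→OX./OX./O.X*; (0,2)=-1→.XO/OX./O.X; (1,2)=-1→.X./OXO/O.X; (2,1)=-1→.X./OX./OOX
ply 2, X at OX./OX./O.X | (0,2)=+1→OXX/OX./O.X*; (1,2)=+1→OX./OXX/O.X; (2,1)=+1→OX./OX./OXX
ply 3, O at OXX/OX./O.X | (1,2)=-1→OXX/OXO/O.X*; (2,1)=-1→OXX/OX./OOX
ply 4, X at OXX/OXO/O.X | (2,1)=+1→OXX/OXO/OXX*
ply 5: OXX/OXO/OXX is terminal -1 (O); from .X./OX./O.X depth 5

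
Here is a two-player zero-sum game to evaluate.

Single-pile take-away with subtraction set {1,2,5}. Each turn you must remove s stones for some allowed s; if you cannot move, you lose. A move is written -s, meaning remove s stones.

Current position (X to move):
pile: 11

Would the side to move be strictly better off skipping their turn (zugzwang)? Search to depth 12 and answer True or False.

zugzwang(11, X) = False

p1 X@[11]: -1[10]-1 -2[9]+1* -5[6]+1
p2 O@[9]: -1[8]-1* -2[7]-1 -5[4]-1
p3 X@[8]: -1[7]-1 -2[6]+1* -5[3]+1
p4 O@[6]: -1[5]-1* -2[4]-1 -5[1]-1
p5 X@[5]: -1[4]-1 -2[3]+1* -5[0]+1
p6 O@[3]: -1[2]-1* -2[1]-1
p7 X@[2]: -1[1]-1 -2[0]+1*
p8 O@[0] terminal -1; root [11] d12
suppose X passes — search the same position with O to move:
pass> p1 O@[11]: -1[10]-1 -2[9]+1* -5[6]+1
pass> p2 X@[9]: -1[8]-1* -2[7]-1 -5[4]-1
pass> p3 O@[8]: -1[7]-1 -2[6]+1* -5[3]+1
pass> p4 X@[6]: -1[5]-1* -2[4]-1 -5[1]-1
pass> p5 O@[5]: -1[4]-1 -2[3]+1* -5[0]+1
pass> p6 X@[3]: -1[2]-1* -2[1]-1
pass> p7 O@[2]: -1[1]-1 -2[0]+1*
pass> p8 X@[0] terminal -1; root [11] d12
for X: play +1, pass -1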